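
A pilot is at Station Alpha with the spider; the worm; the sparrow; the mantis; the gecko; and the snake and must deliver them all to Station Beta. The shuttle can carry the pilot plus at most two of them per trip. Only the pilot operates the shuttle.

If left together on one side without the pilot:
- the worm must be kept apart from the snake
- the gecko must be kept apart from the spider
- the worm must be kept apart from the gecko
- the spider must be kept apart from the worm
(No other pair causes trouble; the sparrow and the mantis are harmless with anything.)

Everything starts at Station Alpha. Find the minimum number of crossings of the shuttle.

Counting alone: the pilot can take at most 2 across per trip to Station Beta, so moving all 6 needs at least 3 loaded trips out, with a return between consecutive ones — at least 5 crossings.
The safety rule pushes this higher. Following every safe sequence of crossings, the most of the 6 that can be at Station Beta as the shuttle arrives there on crossings 5, 7 is 4, 5 respectively — never all 6.
So no plan with fewer than 9 crossings exists, and this one achieves 9:
1. Pilot goes to Station Beta with the spider and the worm.  [Station Alpha: the gecko, the mantis, the snake, the sparrow | Station Beta: the spider, the worm]
2. Pilot goes back to Station Alpha with the spider.  [Station Alpha: the gecko, the mantis, the snake, the sparrow, the spider | Station Beta: the worm]
3. Pilot goes to Station Beta with the sparrow and the spider.  [Station Alpha: the gecko, the mantis, the snake | Station Beta: the sparrow, the spider, the worm]
4. Pilot goes back to Station Alpha with the spider.  [Station Alpha: the gecko, the mantis, the snake, the spider | Station Beta: the sparrow, the worm]
5. Pilot goes to Station Beta with the mantis and the spider.  [Station Alpha: the gecko, the snake | Station Beta: the mantis, the sparrow, the spider, the worm]
6. Pilot goes back to Station Alpha with the spider.  [Station Alpha: the gecko, the snake, the spider | Station Beta: the mantis, the sparrow, the worm]
7. Pilot goes to Station Beta with the snake and the spider.  [Station Alpha: the gecko | Station Beta: the mantis, the snake, the sparrow, the spider, the worm]
8. Pilot goes back to Station Alpha with the worm.  [Station Alpha: the gecko, the worm | Station Beta: the mantis, the snake, the sparrow, the spider]
9. Pilot goes to Station Beta with the gecko and the worm.  [Station Alpha: — | Station Beta: the gecko, the mantis, the snake, the sparrow, the spider, the worm]

9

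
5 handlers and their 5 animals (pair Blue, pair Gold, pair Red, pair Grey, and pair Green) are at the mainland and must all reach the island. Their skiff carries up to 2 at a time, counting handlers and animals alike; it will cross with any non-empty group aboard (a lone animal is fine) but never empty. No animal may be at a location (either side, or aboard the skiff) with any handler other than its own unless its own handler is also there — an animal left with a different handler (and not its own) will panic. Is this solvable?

No

Following every safe sequence of crossings from the start, the most of the 10 that can be at the island as the skiff arrives there on crossings 1, 3, 5, 7 is 2, 3, 4, 5 respectively; the best ever achieved is 5 of 10.
From crossing 9 on, no configuration arises that was not already reachable earlier: only 82 distinct safe configurations (who is on which side, and where the skiff is) can ever be reached, none of them has everyone across, and every continuation just revisits them. So no valid plan exists.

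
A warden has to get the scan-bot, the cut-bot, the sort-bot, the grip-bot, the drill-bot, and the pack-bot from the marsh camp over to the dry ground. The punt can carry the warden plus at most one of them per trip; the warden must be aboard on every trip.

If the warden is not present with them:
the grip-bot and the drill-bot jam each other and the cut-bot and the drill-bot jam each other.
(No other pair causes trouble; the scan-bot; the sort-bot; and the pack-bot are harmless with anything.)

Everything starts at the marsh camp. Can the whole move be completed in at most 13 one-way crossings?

Yes — this plan uses 13 crossings (≤ 13):
1. Warden goes to the dry ground with the drill-bot.  [the marsh camp: the cut-bot, the grip-bot, the pack-bot, the scan-bot, the sort-bot | the dry ground: the drill-bot]
2. Warden goes back to the marsh camp alone.  [the marsh camp: the cut-bot, the grip-bot, the pack-bot, the scan-bot, the sort-bot | the dry ground: the drill-bot]
3. Warden goes to the dry ground with the scan-bot.  [the marsh camp: the cut-bot, the grip-bot, the pack-bot, the sort-bot | the dry ground: the drill-bot, the scan-bot]
4. Warden goes back to the marsh camp alone.  [the marsh camp: the cut-bot, the grip-bot, the pack-bot, the sort-bot | the dry ground: the drill-bot, the scan-bot]
5. Warden goes to the dry ground with the cut-bot.  [the marsh camp: the grip-bot, the pack-bot, the sort-bot | the dry ground: the cut-bot, the drill-bot, the scan-bot]
6. Warden goes back to the marsh camp with the drill-bot.  [the marsh camp: the drill-bot, the grip-bot, the pack-bot, the sort-bot | the dry ground: the cut-bot, the scan-bot]
7. Warden goes to the dry ground with the grip-bot.  [the marsh camp: the drill-bot, the pack-bot, the sort-bot | the dry ground: the cut-bot, the grip-bot, the scan-bot]
8. Warden goes back to the marsh camp alone.  [the marsh camp: the drill-bot, the pack-bot, the sort-bot | the dry ground: the cut-bot, the grip-bot, the scan-bot]
9. Warden goes to the dry ground with the sort-bot.  [the marsh camp: the drill-bot, the pack-bot | the dry ground: the cut-bot, the grip-bot, the scan-bot, the sort-bot]
10. Warden goes back to the marsh camp alone.  [the marsh camp: the drill-bot, the pack-bot | the dry ground: the cut-bot, the grip-bot, the scan-bot, the sort-bot]
11. Warden goes to the dry ground with the pack-bot.  [the marsh camp: the drill-bot | the dry ground: the cut-bot, the grip-bot, the pack-bot, the scan-bot, the sort-bot]
12. Warden goes back to the marsh camp alone.  [the marsh camp: the drill-bot | the dry ground: the cut-bot, the grip-bot, the pack-bot, the scan-bot, the sort-bot]
13. Warden goes to the dry ground with the drill-bot.  [the marsh camp: — | the dry ground: the cut-bot, the drill-bot, the grip-bot, the pack-bot, the scan-bot, the sort-bot]

Yes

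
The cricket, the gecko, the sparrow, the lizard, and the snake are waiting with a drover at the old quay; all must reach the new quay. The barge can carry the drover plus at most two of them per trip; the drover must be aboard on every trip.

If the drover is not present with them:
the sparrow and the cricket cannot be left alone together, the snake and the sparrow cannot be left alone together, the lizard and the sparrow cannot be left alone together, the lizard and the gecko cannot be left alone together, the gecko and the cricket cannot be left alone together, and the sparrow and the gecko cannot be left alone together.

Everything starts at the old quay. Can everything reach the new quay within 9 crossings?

Yes — this plan uses 7 crossings (≤ 9):
1. Drover goes to the new quay with the gecko and the sparrow.
2. Drover goes back to the old quay with the gecko.
3. Drover goes to the new quay with the cricket and the lizard.
4. Drover goes back to the old quay with the sparrow.
5. Drover goes to the new quay with the gecko and the snake.
6. Drover goes back to the old quay with the gecko.
7. Drover goes to the new quay with the gecko and the sparrow.

Yes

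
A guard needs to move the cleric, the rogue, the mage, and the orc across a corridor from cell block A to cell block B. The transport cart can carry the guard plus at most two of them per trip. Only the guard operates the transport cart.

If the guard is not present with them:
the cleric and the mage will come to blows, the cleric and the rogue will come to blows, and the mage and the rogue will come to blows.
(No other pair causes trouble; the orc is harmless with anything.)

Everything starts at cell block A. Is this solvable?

1. Guard goes to cell block B with the cleric and the rogue.  [cell block A: the mage, the orc | cell block B: the cleric, the rogue]
2. Guard goes back to cell block A with the cleric.  [cell block A: the cleric, the mage, the orc | cell block B: the rogue]
3. Guard goes to cell block B with the cleric and the orc.  [cell block A: the mage | cell block B: the cleric, the orc, the rogue]
4. Guard goes back to cell block A with the cleric.  [cell block A: the cleric, the mage | cell block B: the orc, the rogue]
5. Guard goes to cell block B with the cleric and the mage.  [cell block A: — | cell block B: the cleric, the mage, the orc, the rogue]

Yes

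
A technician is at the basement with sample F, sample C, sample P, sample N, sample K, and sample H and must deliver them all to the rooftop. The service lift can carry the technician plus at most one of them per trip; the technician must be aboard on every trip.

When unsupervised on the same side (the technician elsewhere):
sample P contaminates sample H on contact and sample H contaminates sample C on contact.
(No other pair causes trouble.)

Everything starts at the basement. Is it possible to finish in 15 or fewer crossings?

Yes — this plan uses 13 crossings (≤ 15):
1. Technician goes to the rooftop with sample H.
2. Technician goes back to the basement alone.
3. Technician goes to the rooftop with sample F.
4. Technician goes back to the basement alone.
5. Technician goes to the rooftop with sample C.
6. Technician goes back to the basement with sample H.
7. Technician goes to the rooftop with sample P.
8. Technician goes back to the basement alone.
9. Technician goes to the rooftop with sample N.
10. Technician goes back to the basement alone.
11. Technician goes to the rooftop with sample K.
12. Technician goes back to the basement alone.
13. Technician goes to the rooftop with sample H.

Yes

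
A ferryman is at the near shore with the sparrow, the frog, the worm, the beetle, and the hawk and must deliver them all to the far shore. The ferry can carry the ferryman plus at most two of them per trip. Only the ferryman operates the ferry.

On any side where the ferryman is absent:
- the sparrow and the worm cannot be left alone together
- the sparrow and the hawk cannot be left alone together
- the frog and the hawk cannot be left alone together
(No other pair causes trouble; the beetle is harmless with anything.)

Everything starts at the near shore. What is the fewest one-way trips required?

5

Counting alone: the ferryman can take at most 2 across per trip to the far shore, so moving all 5 needs at least 3 loaded trips out, with a return between consecutive ones — at least 5 crossings.
The plan below uses exactly 5 crossings, so it is optimal:
1. Ferryman goes to the far shore with the frog and the sparrow.
2. Ferryman goes back to the near shore alone.
3. Ferryman goes to the far shore with the beetle.
4. Ferryman goes back to the near shore alone.
5. Ferryman goes to the far shore with the hawk and the worm.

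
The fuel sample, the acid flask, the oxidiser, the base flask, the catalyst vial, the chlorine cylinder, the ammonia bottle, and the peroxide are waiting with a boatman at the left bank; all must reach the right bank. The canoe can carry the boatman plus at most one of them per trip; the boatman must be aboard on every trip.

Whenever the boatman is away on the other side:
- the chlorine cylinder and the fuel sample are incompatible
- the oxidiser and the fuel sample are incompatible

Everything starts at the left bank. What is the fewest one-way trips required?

17

Counting alone: the boatman can take at most 1 across per trip to the right bank, so moving all 8 needs at least 8 loaded trips out, with a return between consecutive ones — at least 15 crossings.
The safety rule pushes this higher. Following every safe sequence of crossings, the most of the 8 that can be at the right bank as the canoe arrives there on crossing 15 is 7 — never all 8.
So no plan with fewer than 17 crossings exists, and this one achieves 17:
1. Boatman goes to the right bank with the fuel sample.  [the left bank: the acid flask, the ammonia bottle, the base flask, the catalyst vial, the chlorine cylinder, the oxidiser, the peroxide | the right bank: the fuel sample]
2. Boatman goes back to the left bank alone.  [the left bank: the acid flask, the ammonia bottle, the base flask, the catalyst vial, the chlorine cylinder, the oxidiser, the peroxide | the right bank: the fuel sample]
3. Boatman goes to the right bank with the acid flask.  [the left bank: the ammonia bottle, the base flask, the catalyst vial, the chlorine cylinder, the oxidiser, the peroxide | the right bank: the acid flask, the fuel sample]
4. Boatman goes back to the left bank alone.  [the left bank: the ammonia bottle, the base flask, the catalyst vial, the chlorine cylinder, the oxidiser, the peroxide | the right bank: the acid flask, the fuel sample]
5. Boatman goes to the right bank with the oxidiser.  [the left bank: the ammonia bottle, the base flask, the catalyst vial, the chlorine cylinder, the peroxide | the right bank: the acid flask, the fuel sample, the oxidiser]
6. Boatman goes back to the left bank with the fuel sample.  [the left bank: the ammonia bottle, the base flask, the catalyst vial, the chlorine cylinder, the fuel sample, the peroxide | the right bank: the acid flask, the oxidiser]
7. Boatman goes to the right bank with the chlorine cylinder.  [the left bank: the ammonia bottle, the base flask, the catalyst vial, the fuel sample, the peroxide | the right bank: the acid flask, the chlorine cylinder, the oxidiser]
8. Boatman goes back to the left bank alone.  [the left bank: the ammonia bottle, the base flask, the catalyst vial, the fuel sample, the peroxide | the right bank: the acid flask, the chlorine cylinder, the oxidiser]
9. Boatman goes to the right bank with the base flask.  [the left bank: the ammonia bottle, the catalyst vial, the fuel sample, the peroxide | the right bank: the acid flask, the base flask, the chlorine cylinder, the oxidiser]
10. Boatman goes back to the left bank alone.  [the left bank: the ammonia bottle, the catalyst vial, the fuel sample, the peroxide | the right bank: the acid flask, the base flask, the chlorine cylinder, the oxidiser]
11. Boatman goes to the right bank with the catalyst vial.  [the left bank: the ammonia bottle, the fuel sample, the peroxide | the right bank: the acid flask, the base flask, the catalyst vial, the chlorine cylinder, the oxidiser]
12. Boatman goes back to the left bank alone.  [the left bank: the ammonia bottle, the fuel sample, the peroxide | the right bank: the acid flask, the base flask, the catalyst vial, the chlorine cylinder, the oxidiser]
13. Boatman goes to the right bank with the ammonia bottle.  [the left bank: the fuel sample, the peroxide | the right bank: the acid flask, the ammonia bottle, the base flask, the catalyst vial, the chlorine cylinder, the oxidiser]
14. Boatman goes back to the left bank alone.  [the left bank: the fuel sample, the peroxide | the right bank: the acid flask, the ammonia bottle, the base flask, the catalyst vial, the chlorine cylinder, the oxidiser]
15. Boatman goes to the right bank with the peroxide.  [the left bank: the fuel sample | the right bank: the acid flask, the ammonia bottle, the base flask, the catalyst vial, the chlorine cylinder, the oxidiser, the peroxide]
16. Boatman goes back to the left bank alone.  [the left bank: the fuel sample | the right bank: the acid flask, the ammonia bottle, the base flask, the catalyst vial, the chlorine cylinder, the oxidiser, the peroxide]
17. Boatman goes to the right bank with the fuel sample.  [the left bank: — | the right bank: the acid flask, the ammonia bottle, the base flask, the catalyst vial, the chlorine cylinder, the fuel sample, the oxidiser, the peroxide]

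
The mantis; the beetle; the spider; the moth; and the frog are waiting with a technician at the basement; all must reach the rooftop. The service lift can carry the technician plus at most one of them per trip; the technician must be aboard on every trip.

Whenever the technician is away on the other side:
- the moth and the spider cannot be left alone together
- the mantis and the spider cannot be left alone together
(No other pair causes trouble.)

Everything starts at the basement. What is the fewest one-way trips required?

11

Counting alone: the technician can take at most 1 across per trip to the rooftop, so moving all 5 needs at least 5 loaded trips out, with a return between consecutive ones — at least 9 crossings.
The safety rule pushes this higher. Following every safe sequence of crossings, the most of the 5 that can be at the rooftop as the service lift arrives there on crossing 9 is 4 — never all 5.
So no plan with fewer than 11 crossings exists, and this one achieves 11:
1. Technician goes to the rooftop with the spider.
2. Technician goes back to the basement alone.
3. Technician goes to the rooftop with the mantis.
4. Technician goes back to the basement with the spider.
5. Technician goes to the rooftop with the moth.
6. Technician goes back to the basement alone.
7. Technician goes to the rooftop with the beetle.
8. Technician goes back to the basement alone.
9. Technician goes to the rooftop with the frog.
10. Technician goes back to the basement alone.
11. Technician goes to the rooftop with the spider.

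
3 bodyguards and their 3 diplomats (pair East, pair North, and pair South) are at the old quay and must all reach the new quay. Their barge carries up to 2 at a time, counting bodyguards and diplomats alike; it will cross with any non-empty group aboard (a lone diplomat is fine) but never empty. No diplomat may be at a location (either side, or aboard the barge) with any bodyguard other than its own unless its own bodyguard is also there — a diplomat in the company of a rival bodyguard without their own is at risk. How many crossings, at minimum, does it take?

11

Counting alone: each trip to the new quay takes at most 2 across and each return brings at least 1 back, so after t trips out (and t−1 returns) at most 2t − (t−1) of the 6 are across; that first reaches 6 at t = 5, so at least 9 crossings are needed.
The safety rule pushes this higher. Following every safe sequence of crossings, the most of the 6 that can be at the new quay as the barge arrives there on crossing 9 is 5 — never all 6.
So no plan with fewer than 11 crossings exists, and this one achieves 11:
1. bodyguard East and diplomat East cross → the new quay.
2. bodyguard East crosses ← the old quay.
3. diplomat North and diplomat South cross → the new quay.
4. diplomat East crosses ← the old quay.
5. bodyguard North and bodyguard South cross → the new quay.
6. bodyguard North and diplomat North cross ← the old quay.
7. bodyguard East and bodyguard North cross → the new quay.
8. diplomat South crosses ← the old quay.
9. diplomat East and diplomat North cross → the new quay.
10. bodyguard South crosses ← the old quay.
11. bodyguard South and diplomat South cross → the new quay.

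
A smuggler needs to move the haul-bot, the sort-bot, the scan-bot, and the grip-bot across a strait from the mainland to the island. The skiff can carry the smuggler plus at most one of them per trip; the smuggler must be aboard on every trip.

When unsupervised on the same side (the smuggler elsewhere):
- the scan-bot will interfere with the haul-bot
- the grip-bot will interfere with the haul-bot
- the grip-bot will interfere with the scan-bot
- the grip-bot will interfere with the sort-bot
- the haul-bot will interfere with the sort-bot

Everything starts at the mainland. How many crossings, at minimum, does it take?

impossible

Whatever the first load, the items left behind include a forbidden pair without the smuggler. No opening move is safe, so no plan exists.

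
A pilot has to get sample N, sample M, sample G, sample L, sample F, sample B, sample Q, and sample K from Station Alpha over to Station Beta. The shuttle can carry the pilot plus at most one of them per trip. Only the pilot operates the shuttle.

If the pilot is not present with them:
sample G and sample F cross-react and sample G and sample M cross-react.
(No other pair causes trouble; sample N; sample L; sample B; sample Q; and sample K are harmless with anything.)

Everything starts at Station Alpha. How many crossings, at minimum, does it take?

17

Counting alone: the pilot can take at most 1 across per trip to Station Beta, so moving all 8 needs at least 8 loaded trips out, with a return between consecutive ones — at least 15 crossings.
The safety rule pushes this higher. Following every safe sequence of crossings, the most of the 8 that can be at Station Beta as the shuttle arrives there on crossing 15 is 7 — never all 8.
So no plan with fewer than 17 crossings exists, and this one achieves 17:
1. Pilot goes to Station Beta with sample G.  [Station Alpha: sample B, sample F, sample K, sample L, sample M, sample N, sample Q | Station Beta: sample G]
2. Pilot goes back to Station Alpha alone.  [Station Alpha: sample B, sample F, sample K, sample L, sample M, sample N, sample Q | Station Beta: sample G]
3. Pilot goes to Station Beta with sample N.  [Station Alpha: sample B, sample F, sample K, sample L, sample M, sample Q | Station Beta: sample G, sample N]
4. Pilot goes back to Station Alpha alone.  [Station Alpha: sample B, sample F, sample K, sample L, sample M, sample Q | Station Beta: sample G, sample N]
5. Pilot goes to Station Beta with sample M.  [Station Alpha: sample B, sample F, sample K, sample L, sample Q | Station Beta: sample G, sample M, sample N]
6. Pilot goes back to Station Alpha with sample G.  [Station Alpha: sample B, sample F, sample G, sample K, sample L, sample Q | Station Beta: sample M, sample N]
7. Pilot goes to Station Beta with sample F.  [Station Alpha: sample B, sample G, sample K, sample L, sample Q | Station Beta: sample F, sample M, sample N]
8. Pilot goes back to Station Alpha alone.  [Station Alpha: sample B, sample G, sample K, sample L, sample Q | Station Beta: sample F, sample M, sample N]
9. Pilot goes to Station Beta with sample L.  [Station Alpha: sample B, sample G, sample K, sample Q | Station Beta: sample F, sample L, sample M, sample N]
10. Pilot goes back to Station Alpha alone.  [Station Alpha: sample B, sample G, sample K, sample Q | Station Beta: sample F, sample L, sample M, sample N]
11. Pilot goes to Station Beta with sample B.  [Station Alpha: sample G, sample K, sample Q | Station Beta: sample B, sample F, sample L, sample M, sample N]
12. Pilot goes back to Station Alpha alone.  [Station Alpha: sample G, sample K, sample Q | Station Beta: sample B, sample F, sample L, sample M, sample N]
13. Pilot goes to Station Beta with sample Q.  [Station Alpha: sample G, sample K | Station Beta: sample B, sample F, sample L, sample M, sample N, sample Q]
14. Pilot goes back to Station Alpha alone.  [Station Alpha: sample G, sample K | Station Beta: sample B, sample F, sample L, sample M, sample N, sample Q]
15. Pilot goes to Station Beta with sample K.  [Station Alpha: sample G | Station Beta: sample B, sample F, sample K, sample L, sample M, sample N, sample Q]
16. Pilot goes back to Station Alpha alone.  [Station Alpha: sample G | Station Beta: sample B, sample F, sample K, sample L, sample M, sample N, sample Q]
17. Pilot goes to Station Beta with sample G.  [Station Alpha: — | Station Beta: sample B, sample F, sample G, sample K, sample L, sample M, sample N, sample Q]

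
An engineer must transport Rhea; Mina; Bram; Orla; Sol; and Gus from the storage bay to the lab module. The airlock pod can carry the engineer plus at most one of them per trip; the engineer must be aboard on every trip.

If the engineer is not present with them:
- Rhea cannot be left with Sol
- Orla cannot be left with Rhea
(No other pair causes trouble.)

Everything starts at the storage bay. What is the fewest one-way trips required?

13

Counting alone: the engineer can take at most 1 across per trip to the lab module, so moving all 6 needs at least 6 loaded trips out, with a return between consecutive ones — at least 11 crossings.
The safety rule pushes this higher. Following every safe sequence of crossings, the most of the 6 that can be at the lab module as the airlock pod arrives there on crossing 11 is 5 — never all 6.
So no plan with fewer than 13 crossings exists, and this one achieves 13:
1. Engineer goes to the lab module with Rhea.  [the storage bay: Bram, Gus, Mina, Orla, Sol | the lab module: Rhea]
2. Engineer goes back to the storage bay alone.  [the storage bay: Bram, Gus, Mina, Orla, Sol | the lab module: Rhea]
3. Engineer goes to the lab module with Mina.  [the storage bay: Bram, Gus, Orla, Sol | the lab module: Mina, Rhea]
4. Engineer goes back to the storage bay alone.  [the storage bay: Bram, Gus, Orla, Sol | the lab module: Mina, Rhea]
5. Engineer goes to the lab module with Bram.  [the storage bay: Gus, Orla, Sol | the lab module: Bram, Mina, Rhea]
6. Engineer goes back to the storage bay alone.  [the storage bay: Gus, Orla, Sol | the lab module: Bram, Mina, Rhea]
7. Engineer goes to the lab module with Orla.  [the storage bay: Gus, Sol | the lab module: Bram, Mina, Orla, Rhea]
8. Engineer goes back to the storage bay with Rhea.  [the storage bay: Gus, Rhea, Sol | the lab module: Bram, Mina, Orla]
9. Engineer goes to the lab module with Sol.  [the storage bay: Gus, Rhea | the lab module: Bram, Mina, Orla, Sol]
10. Engineer goes back to the storage bay alone.  [the storage bay: Gus, Rhea | the lab module: Bram, Mina, Orla, Sol]
11. Engineer goes to the lab module with Gus.  [the storage bay: Rhea | the lab module: Bram, Gus, Mina, Orla, Sol]
12. Engineer goes back to the storage bay alone.  [the storage bay: Rhea | the lab module: Bram, Gus, Mina, Orla, Sol]
13. Engineer goes to the lab module with Rhea.  [the storage bay: — | the lab module: Bram, Gus, Mina, Orla, Rhea, Sol]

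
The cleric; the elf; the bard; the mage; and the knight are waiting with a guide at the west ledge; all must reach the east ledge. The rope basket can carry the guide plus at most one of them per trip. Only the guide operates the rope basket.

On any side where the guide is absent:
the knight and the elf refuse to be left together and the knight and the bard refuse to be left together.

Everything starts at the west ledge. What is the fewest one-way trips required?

11

Counting alone: the guide can take at most 1 across per trip to the east ledge, so moving all 5 needs at least 5 loaded trips out, with a return between consecutive ones — at least 9 crossings.
The safety rule pushes this higher. Following every safe sequence of crossings, the most of the 5 that can be at the east ledge as the rope basket arrives there on crossing 9 is 4 — never all 5.
So no plan with fewer than 11 crossings exists, and this one achieves 11:
1. Guide goes to the east ledge with the knight.  [the west ledge: the bard, the cleric, the elf, the mage | the east ledge: the knight]
2. Guide goes back to the west ledge alone.  [the west ledge: the bard, the cleric, the elf, the mage | the east ledge: the knight]
3. Guide goes to the east ledge with the cleric.  [the west ledge: the bard, the elf, the mage | the east ledge: the cleric, the knight]
4. Guide goes back to the west ledge alone.  [the west ledge: the bard, the elf, the mage | the east ledge: the cleric, the knight]
5. Guide goes to the east ledge with the elf.  [the west ledge: the bard, the mage | the east ledge: the cleric, the elf, the knight]
6. Guide goes back to the west ledge with the knight.  [the west ledge: the bard, the knight, the mage | the east ledge: the cleric, the elf]
7. Guide goes to the east ledge with the bard.  [the west ledge: the knight, the mage | the east ledge: the bard, the cleric, the elf]
8. Guide goes back to the west ledge alone.  [the west ledge: the knight, the mage | the east ledge: the bard, the cleric, the elf]
9. Guide goes to the east ledge with the mage.  [the west ledge: the knight | the east ledge: the bard, the cleric, the elf, the mage]
10. Guide goes back to the west ledge alone.  [the west ledge: the knight | the east ledge: the bard, the cleric, the elf, the mage]
11. Guide goes to the east ledge with the knight.  [the west ledge: — | the east ledge: the bard, the cleric, the elf, the knight, the mage]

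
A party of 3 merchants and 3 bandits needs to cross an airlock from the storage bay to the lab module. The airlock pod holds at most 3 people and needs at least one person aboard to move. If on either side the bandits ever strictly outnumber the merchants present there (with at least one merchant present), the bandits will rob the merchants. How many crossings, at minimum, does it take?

5

Counting alone: each trip to the lab module takes at most 3 across and each return brings at least 1 back, so after t trips out (and t−1 returns) at most 3t − (t−1) of the 6 are across; that first reaches 6 at t = 3, so at least 5 crossings are needed.
The plan below uses exactly 5 crossings, so it is optimal:
1. 2 bandits → the lab module.  (the storage bay: 3M 1B; the lab module: 0M 2B)
2. 1 bandit ← the storage bay.  (the storage bay: 3M 2B; the lab module: 0M 1B)
3. 3 merchants → the lab module.  (the storage bay: 0M 2B; the lab module: 3M 1B)
4. 1 bandit ← the storage bay.  (the storage bay: 0M 3B; the lab module: 3M 0B)
5. 3 bandits → the lab module.  (the storage bay: 0M 0B; the lab module: 3M 3B)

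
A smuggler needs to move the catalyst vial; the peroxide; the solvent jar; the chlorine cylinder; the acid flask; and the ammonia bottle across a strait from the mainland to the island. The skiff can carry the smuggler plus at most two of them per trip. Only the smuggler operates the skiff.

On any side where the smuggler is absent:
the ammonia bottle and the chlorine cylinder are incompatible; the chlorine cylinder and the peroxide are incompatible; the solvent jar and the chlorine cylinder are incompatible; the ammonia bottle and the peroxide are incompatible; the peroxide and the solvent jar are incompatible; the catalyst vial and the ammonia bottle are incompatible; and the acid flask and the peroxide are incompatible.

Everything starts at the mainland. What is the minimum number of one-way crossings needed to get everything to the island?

impossible

Whatever the first load, the items left behind include a forbidden pair without the smuggler. No opening move is safe, so no plan exists.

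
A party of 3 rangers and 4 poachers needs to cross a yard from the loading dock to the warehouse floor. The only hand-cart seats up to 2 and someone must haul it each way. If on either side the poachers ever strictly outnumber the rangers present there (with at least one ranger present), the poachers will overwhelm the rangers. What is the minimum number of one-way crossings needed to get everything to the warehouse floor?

impossible

The poachers already outnumber the rangers at the loading dock before anyone moves, so the starting position itself is disallowed.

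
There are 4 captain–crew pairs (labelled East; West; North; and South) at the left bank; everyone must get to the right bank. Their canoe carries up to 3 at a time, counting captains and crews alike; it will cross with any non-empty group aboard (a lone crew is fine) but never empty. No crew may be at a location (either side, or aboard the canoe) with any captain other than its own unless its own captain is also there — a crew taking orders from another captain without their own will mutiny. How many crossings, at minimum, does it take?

9

Counting alone: each trip to the right bank takes at most 3 across and each return brings at least 1 back, so after t trips out (and t−1 returns) at most 3t − (t−1) of the 8 are across; that first reaches 8 at t = 4, so at least 7 crossings are needed.
The safety rule pushes this higher. Following every safe sequence of crossings, the most of the 8 that can be at the right bank as the canoe arrives there on crossing 7 is 7 — never all 8.
So no plan with fewer than 9 crossings exists, and this one achieves 9:
1. captain East and crew East cross → the right bank.
2. captain East crosses ← the left bank.
3. captain East, captain West, and crew West cross → the right bank.
4. captain East and crew East cross ← the left bank.
5. captain East, captain North, and captain South cross → the right bank.
6. crew West crosses ← the left bank.
7. crew East and crew West cross → the right bank.
8. crew East crosses ← the left bank.
9. crew East, crew North, and crew South cross → the right bank.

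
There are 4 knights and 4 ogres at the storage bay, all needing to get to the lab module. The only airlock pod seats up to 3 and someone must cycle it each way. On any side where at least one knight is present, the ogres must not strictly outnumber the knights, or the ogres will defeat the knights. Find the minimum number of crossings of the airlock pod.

9

Counting alone: each trip to the lab module takes at most 3 across and each return brings at least 1 back, so after t trips out (and t−1 returns) at most 3t − (t−1) of the 8 are across; that first reaches 8 at t = 4, so at least 7 crossings are needed.
The safety rule pushes this higher. Following every safe sequence of crossings, the most of the 8 that can be at the lab module as the airlock pod arrives there on crossing 7 is 7 — never all 8.
So no plan with fewer than 9 crossings exists, and this one achieves 9:
1. 2 ogres → the lab module.  (the storage bay: 4K 2O; the lab module: 0K 2O)
2. 1 ogre ← the storage bay.  (the storage bay: 4K 3O; the lab module: 0K 1O)
3. 3 ogres → the lab module.  (the storage bay: 4K 0O; the lab module: 0K 4O)
4. 1 ogre ← the storage bay.  (the storage bay: 4K 1O; the lab module: 0K 3O)
5. 3 knights → the lab module.  (the storage bay: 1K 1O; the lab module: 3K 3O)
6. 1 knight and 1 ogre ← the storage bay.  (the storage bay: 2K 2O; the lab module: 2K 2O)
7. 2 knights → the lab module.  (the storage bay: 0K 2O; the lab module: 4K 2O)
8. 1 ogre ← the storage bay.  (the storage bay: 0K 3O; the lab module: 4K 1O)
9. 3 ogres → the lab module.  (the storage bay: 0K 0O; the lab module: 4K 4O)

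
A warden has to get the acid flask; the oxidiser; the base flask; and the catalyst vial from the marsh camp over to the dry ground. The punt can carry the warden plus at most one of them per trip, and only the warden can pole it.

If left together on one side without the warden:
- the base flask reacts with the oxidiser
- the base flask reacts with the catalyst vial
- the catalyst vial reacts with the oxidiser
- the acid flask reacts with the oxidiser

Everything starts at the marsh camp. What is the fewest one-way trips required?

impossible

Whatever the first load, the items left behind include a forbidden pair without the warden. No opening move is safe, so no plan exists.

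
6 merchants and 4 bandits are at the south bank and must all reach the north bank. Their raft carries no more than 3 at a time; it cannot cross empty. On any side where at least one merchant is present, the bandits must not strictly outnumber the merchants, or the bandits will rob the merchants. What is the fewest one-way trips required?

Counting alone: each trip to the north bank takes at most 3 across and each return brings at least 1 back, so after t trips out (and t−1 returns) at most 3t − (t−1) of the 10 are across; that first reaches 10 at t = 5, so at least 9 crossings are needed.
The plan below uses exactly 9 crossings, so it is optimal:
1. 2 bandits → the north bank.  (the south bank: 6M 2B; the north bank: 0M 2B)
2. 1 bandit ← the south bank.  (the south bank: 6M 3B; the north bank: 0M 1B)
3. 3 bandits → the north bank.  (the south bank: 6M 0B; the north bank: 0M 4B)
4. 1 bandit ← the south bank.  (the south bank: 6M 1B; the north bank: 0M 3B)
5. 3 merchants → the north bank.  (the south bank: 3M 1B; the north bank: 3M 3B)
6. 1 bandit ← the south bank.  (the south bank: 3M 2B; the north bank: 3M 2B)
7. 1 merchant and 2 bandits → the north bank.  (the south bank: 2M 0B; the north bank: 4M 4B)
8. 1 bandit ← the south bank.  (the south bank: 2M 1B; the north bank: 4M 3B)
9. 2 merchants and 1 bandit → the north bank.  (the south bank: 0M 0B; the north bank: 6M 4B)

9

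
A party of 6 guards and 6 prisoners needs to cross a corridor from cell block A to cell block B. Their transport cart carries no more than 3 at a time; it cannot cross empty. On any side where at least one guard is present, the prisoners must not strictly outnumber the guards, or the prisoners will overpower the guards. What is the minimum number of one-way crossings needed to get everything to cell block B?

Following every safe sequence of crossings from the start, the most of the 12 that can be at cell block B as the transport cart arrives there on crossings 1, 3, 5 is 3, 5, 6 respectively; the best ever achieved is 6 of 12.
From crossing 7 on, no configuration arises that was not already reachable earlier: only 17 distinct safe configurations (who is on which side, and where the transport cart is) can ever be reached, none of them has everyone across, and every continuation just revisits them. They are: 0 guards + 0 prisoners across (transport cart back at the start); 0 guards + 1 prisoner across (transport cart there); 0 guards + 1 prisoner across (transport cart back at the start); 0 guards + 2 prisoners across (transport cart there); 0 guards + 2 prisoners across (transport cart back at the start); 0 guards + 3 prisoners across (transport cart there); 0 guards + 3 prisoners across (transport cart back at the start); 0 guards + 4 prisoners across (transport cart there); 0 guards + 4 prisoners across (transport cart back at the start); 0 guards + 5 prisoners across (transport cart there); 0 guards + 5 prisoners across (transport cart back at the start); 0 guards + 6 prisoners across (transport cart there); 1 guard + 1 prisoner across (transport cart there); 1 guard + 1 prisoner across (transport cart back at the start); 2 guards + 2 prisoners across (transport cart there); 2 guards + 2 prisoners across (transport cart back at the start); 3 guards + 3 prisoners across (transport cart there). So no valid plan exists.

impossible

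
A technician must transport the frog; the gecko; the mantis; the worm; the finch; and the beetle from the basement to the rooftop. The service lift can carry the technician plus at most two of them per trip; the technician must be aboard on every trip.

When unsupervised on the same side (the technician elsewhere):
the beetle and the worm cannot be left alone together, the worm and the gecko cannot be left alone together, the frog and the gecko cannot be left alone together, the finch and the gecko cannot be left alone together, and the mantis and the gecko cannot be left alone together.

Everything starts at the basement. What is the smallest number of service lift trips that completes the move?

Counting alone: the technician can take at most 2 across per trip to the rooftop, so moving all 6 needs at least 3 loaded trips out, with a return between consecutive ones — at least 5 crossings.
The safety rule pushes this higher. Following every safe sequence of crossings, the most of the 6 that can be at the rooftop as the service lift arrives there on crossing 5 is 5 — never all 6.
So no plan with fewer than 7 crossings exists, and this one achieves 7:
1. Technician goes to the rooftop with the gecko and the worm.  [the basement: the beetle, the finch, the frog, the mantis | the rooftop: the gecko, the worm]
2. Technician goes back to the basement with the gecko.  [the basement: the beetle, the finch, the frog, the gecko, the mantis | the rooftop: the worm]
3. Technician goes to the rooftop with the frog and the gecko.  [the basement: the beetle, the finch, the mantis | the rooftop: the frog, the gecko, the worm]
4. Technician goes back to the basement with the gecko.  [the basement: the beetle, the finch, the gecko, the mantis | the rooftop: the frog, the worm]
5. Technician goes to the rooftop with the finch and the mantis.  [the basement: the beetle, the gecko | the rooftop: the finch, the frog, the mantis, the worm]
6. Technician goes back to the basement alone.  [the basement: the beetle, the gecko | the rooftop: the finch, the frog, the mantis, the worm]
7. Technician goes to the rooftop with the beetle and the gecko.  [the basement: — | the rooftop: the beetle, the finch, the frog, the gecko, the mantis, the worm]

7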